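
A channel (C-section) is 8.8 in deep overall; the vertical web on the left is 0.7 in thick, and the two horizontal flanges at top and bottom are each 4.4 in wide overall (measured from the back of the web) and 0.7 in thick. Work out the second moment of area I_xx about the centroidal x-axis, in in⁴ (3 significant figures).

Split into non-overlapping primitives; take the origin at the lower-left of the bounding box.
Web: 0.7 × 8.8, A = 6.16 in², y = 4.4 in, Ī = 39.753 in⁴.
Top flange (beyond web): 3.7 × 0.7, A = 2.59 in², y = 8.45 in, Ī = 0.10576 in⁴.
Bottom flange (beyond web): 3.7 × 0.7, A = 2.59 in², y = 0.35 in, Ī = 0.10576 in⁴.
By symmetry the centroid is at mid-height, ȳ = 4.4 in.
Transfer each piece to the centroidal x-axis using Ī + A·d² with d = y − 4.4:
  web: d = 0 in → contributes +39.753 in⁴
  top flange (beyond web): d = 4.05 in → contributes +42.588 in⁴
  bottom flange (beyond web): d = -4.05 in → contributes +42.588 in⁴
Total I = 124.93 in⁴.

I_xx ≈ 125 in⁴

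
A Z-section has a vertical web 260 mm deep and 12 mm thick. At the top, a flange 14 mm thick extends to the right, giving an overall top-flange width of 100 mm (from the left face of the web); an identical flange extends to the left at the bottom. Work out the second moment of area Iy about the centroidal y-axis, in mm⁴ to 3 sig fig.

Decompose the section into non-overlapping parts with the origin at the bottom-left of its bounding rectangle.
Web: 12 × 260, A = 3 120 mm², x = 94 mm, Ī = 37 440 mm⁴.
Top flange (beyond web): 88 × 14, A = 1 232 mm², x = 144 mm, Ī = 795 051 mm⁴.
Bottom flange (beyond web): 88 × 14, A = 1 232 mm², x = 44 mm, Ī = 795 051 mm⁴.
Centroid: x̄ = ΣA·x / ΣA = 94 mm.
Transfer each piece to the centroidal y-axis using Ī + A·d² with d = x − 94:
  web: d = 0 mm → contributes +37 440 mm⁴
  top flange (beyond web): d = 50 mm → contributes +3 875 051 mm⁴
  bottom flange (beyond web): d = -50 mm → contributes +3 875 051 mm⁴
Total I = 7 787 541 mm⁴.

Iy ≈ 7.79 × 10⁶ mm⁴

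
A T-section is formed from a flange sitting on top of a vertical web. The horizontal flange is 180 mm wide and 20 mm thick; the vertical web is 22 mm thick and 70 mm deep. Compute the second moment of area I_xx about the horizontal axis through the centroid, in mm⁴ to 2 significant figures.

I_xx ≈ 2.9 × 10⁶ mm⁴

Decompose the section into non-overlapping parts with the origin at the bottom-left of its bounding rectangle.
Flange: 180 × 20, A = 3 600 mm², y = 80 mm, Ī = 120 000 mm⁴.
Web: 22 × 70, A = 1 540 mm², y = 35 mm, Ī = 628 833 mm⁴.
Centroid: ȳ = ΣA·y / ΣA = 66.52 mm.
Transfer each piece to the horizontal axis through the centroid using Ī + A·d² with d = y − 66.52:
  flange: d = 13.48 mm → contributes +774 399 mm⁴
  web: d = -31.52 mm → contributes +2 158 598 mm⁴
Total I = 2 932 997 mm⁴.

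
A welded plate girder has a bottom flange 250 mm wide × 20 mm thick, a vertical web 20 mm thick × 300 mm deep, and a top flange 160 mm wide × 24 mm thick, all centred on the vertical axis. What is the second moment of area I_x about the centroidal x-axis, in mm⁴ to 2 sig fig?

Decompose the section into non-overlapping parts with the origin at the bottom-left of its bounding rectangle.
Bottom plate: 250 × 20, A = 5 000 mm², y = 10 mm, Ī = 166 667 mm⁴.
Web plate: 20 × 300, A = 6 000 mm², y = 170 mm, Ī = 45 000 000 mm⁴.
Top plate: 160 × 24, A = 3 840 mm², y = 332 mm, Ī = 184 320 mm⁴.
Centroid: ȳ = ΣA·y / ΣA = 158 mm.
Transfer each piece to the centroidal x-axis using Ī + A·d² with d = y − 158:
  bottom plate: d = -148 mm → contributes +109 702 624 mm⁴
  web plate: d = 11.99 mm → contributes +45 862 448 mm⁴
  top plate: d = 174 mm → contributes +116 429 753 mm⁴
Total I = 271 994 825 mm⁴.

I_x ≈ 2.7 × 10⁸ mm⁴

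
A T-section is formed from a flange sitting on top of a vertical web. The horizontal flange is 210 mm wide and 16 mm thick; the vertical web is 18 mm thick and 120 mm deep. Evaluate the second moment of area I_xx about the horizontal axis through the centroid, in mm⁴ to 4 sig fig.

I_xx ≈ 8.743 × 10⁶ mm⁴

Break the section into simple shapes (no overlaps), measuring from the bottom-left corner of the bounding box.
Flange: 210 × 16, A = 3 360 mm², y = 128 mm, Ī = 71 680 mm⁴.
Web: 18 × 120, A = 2 160 mm², y = 60 mm, Ī = 2 592 000 mm⁴.
Centroid: ȳ = ΣA·y / ΣA = 101.391 mm.
Transfer each piece to the horizontal axis through the centroid using Ī + A·d² with d = y − 101.391:
  flange: d = 26.6087 mm → contributes +2 450 636 mm⁴
  web: d = -41.3913 mm → contributes +6 292 599 mm⁴
Total I = 8 743 235 mm⁴.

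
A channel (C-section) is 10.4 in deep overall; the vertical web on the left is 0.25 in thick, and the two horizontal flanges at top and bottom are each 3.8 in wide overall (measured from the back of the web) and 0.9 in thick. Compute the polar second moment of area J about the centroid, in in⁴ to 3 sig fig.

J ≈ 181 in⁴

Break the section into simple shapes (no overlaps), measuring from the bottom-left corner of the bounding box.
Web: 0.25 × 10.4, A = 2.6 in², y = 5.2 in, Ī = 23.435 in⁴.
Top flange (beyond web): 3.55 × 0.9, A = 3.195 in², y = 9.95 in, Ī = 0.21566 in⁴.
Bottom flange (beyond web): 3.55 × 0.9, A = 3.195 in², y = 0.45 in, Ī = 0.21566 in⁴.
By symmetry the centroid is at mid-height, ȳ = 5.2 in.
Transfer each piece to the centroidal x-axis using Ī + A·d² with d = y − 5.2:
  web: d = 0 in → contributes +23.435 in⁴
  top flange (beyond web): d = 4.75 in → contributes +72.303 in⁴
  bottom flange (beyond web): d = -4.75 in → contributes +72.303 in⁴
Total I = 168.04 in⁴.
For the y-axis: x̄ = 1.4755 in.
Repeating about the centroidal y-axis gives I_y = 13.396 in⁴.
Polar second moment: J = I_x + I_y = 181.44 in⁴.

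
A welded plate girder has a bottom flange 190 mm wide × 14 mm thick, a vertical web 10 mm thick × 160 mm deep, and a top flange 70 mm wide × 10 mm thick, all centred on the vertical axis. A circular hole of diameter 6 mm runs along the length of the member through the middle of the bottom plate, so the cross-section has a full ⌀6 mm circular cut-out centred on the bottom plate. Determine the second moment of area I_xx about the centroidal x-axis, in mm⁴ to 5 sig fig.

I_xx ≈ 2.2617 × 10⁷ mm⁴

Treat the section as a set of non-overlapping primitives; coordinates are from the bounding-box lower-left.
Bottom plate: 190 × 14, A = 2 660 mm², y = 7 mm, Ī = 43446.67 mm⁴.
Web plate: 10 × 160, A = 1 600 mm², y = 94 mm, Ī = 3 413 333 mm⁴.
Top plate: 70 × 10, A = 700 mm², y = 179 mm, Ī = 5833.333 mm⁴.
Hole (subtracted): ⌀6, A = 28.27433 mm², y = 7 mm, Ī = 63.61725 mm⁴.
Centroid: ȳ = ΣA·y / ΣA = 59.63878 mm.
Transfer each piece to the centroidal x-axis using Ī + A·d² with d = y − 59.63878:
  bottom plate: d = -52.63878 mm → contributes +7 413 883 mm⁴
  web plate: d = 34.36122 mm → contributes +5 302 443 mm⁴
  top plate: d = 119.3612 mm → contributes +9 978 805 mm⁴
  hole: d = -52.63878 mm → contributes −78407.29 mm⁴
Total I = 22 616 724 mm⁴.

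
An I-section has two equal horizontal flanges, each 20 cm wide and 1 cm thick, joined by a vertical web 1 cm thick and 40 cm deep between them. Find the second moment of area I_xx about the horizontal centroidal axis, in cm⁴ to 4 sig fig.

Split into non-overlapping primitives; take the origin at the lower-left of the bounding box.
Bottom flange: 20 × 1, A = 20 cm², y = 0.5 cm, Ī = 1.66667 cm⁴.
Web: 1 × 40, A = 40 cm², y = 21 cm, Ī = 5333.33 cm⁴.
Top flange: 20 × 1, A = 20 cm², y = 41.5 cm, Ī = 1.66667 cm⁴.
By symmetry the centroid is at mid-height, ȳ = 21 cm.
Transfer each piece to the horizontal centroidal axis using Ī + A·d² with d = y − 21:
  bottom flange: d = -20.5 cm → contributes +8406.67 cm⁴
  web: d = 0 cm → contributes +5333.33 cm⁴
  top flange: d = 20.5 cm → contributes +8406.67 cm⁴
Total I = 22146.7 cm⁴.

I_xx ≈ 2.215 × 10⁴ cm⁴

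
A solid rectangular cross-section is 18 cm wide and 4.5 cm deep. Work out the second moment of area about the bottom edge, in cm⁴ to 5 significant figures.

I_base ≈ 546.75 cm⁴

The section: 18 × 4.5, A = 81 cm², y = 2.25 cm, Ī = 136.6875 cm⁴.
Transfer it to the base of the section using Ī + A·d² with d = y − 0:
  the section: d = 2.25 cm → contributes +546.75 cm⁴
Total I = 546.75 cm⁴.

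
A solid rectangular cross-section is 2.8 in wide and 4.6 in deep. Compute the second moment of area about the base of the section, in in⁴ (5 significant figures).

The section: 2.8 × 4.6, A = 12.88 in², y = 2.3 in, Ī = 22.71173 in⁴.
Transfer it to the bottom edge using Ī + A·d² with d = y − 0:
  the section: d = 2.3 in → contributes +90.84693 in⁴
Total I = 90.84693 in⁴.

I_base ≈ 90.847 in⁴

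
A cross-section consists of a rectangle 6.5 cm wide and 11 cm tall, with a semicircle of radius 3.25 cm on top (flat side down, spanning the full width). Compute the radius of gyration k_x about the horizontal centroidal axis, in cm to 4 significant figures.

Break the section into simple shapes (no overlaps), measuring from the bottom-left corner of the bounding box.
Rectangular body: 6.5 × 11, A = 71.5 cm², y = 5.5 cm, Ī = 720.958 cm⁴.
Semicircular cap: semicircle r = 3.25, A = 16.5915 cm², y = 12.3793 cm, Ī = 12.2452 cm⁴.
Centroid: ȳ = ΣA·y / ΣA = 6.79568 cm.
Transfer each piece to the horizontal centroidal axis using Ī + A·d² with d = y − 6.79568:
  rectangular body: d = -1.29568 cm → contributes +840.992 cm⁴
  semicircular cap: d = 5.58366 cm → contributes +529.523 cm⁴
Total I = 1370.52 cm⁴.
Radius of gyration: k = √(I/A) = √(1370.52 / 88.0915) = 3.94435 cm.

k_x ≈ 3.944 cm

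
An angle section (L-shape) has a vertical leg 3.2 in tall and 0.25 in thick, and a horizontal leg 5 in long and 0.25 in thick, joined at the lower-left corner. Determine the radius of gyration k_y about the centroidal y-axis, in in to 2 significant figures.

Decompose the section into non-overlapping parts with the origin at the bottom-left of its bounding rectangle.
Vertical leg: 0.25 × 3.2, A = 0.8 in², x = 0.125 in, Ī = 0.004167 in⁴.
Horizontal leg (remainder): 4.75 × 0.25, A = 1.188 in², x = 2.625 in, Ī = 2.233 in⁴.
Centroid: x̄ = ΣA·x / ΣA = 1.619 in.
Transfer each piece to the centroidal y-axis using Ī + A·d² with d = x − 1.619:
  vertical leg: d = -1.494 in → contributes +1.789 in⁴
  horizontal leg (remainder): d = 1.006 in → contributes +3.435 in⁴
Total I = 5.224 in⁴.
Radius of gyration: k = √(I/A) = √(5.224 / 1.988) = 1.621 in.

k_y ≈ 1.6 in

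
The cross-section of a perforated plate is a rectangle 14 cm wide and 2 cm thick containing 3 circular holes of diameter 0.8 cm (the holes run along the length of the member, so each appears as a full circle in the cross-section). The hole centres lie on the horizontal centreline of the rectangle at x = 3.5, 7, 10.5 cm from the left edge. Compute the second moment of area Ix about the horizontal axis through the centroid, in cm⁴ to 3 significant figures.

Ix ≈ 9.27 cm⁴

Decompose the section into non-overlapping parts with the origin at the bottom-left of its bounding rectangle.
Plate: 14 × 2, A = 28 cm², y = 1 cm, Ī = 9.3333 cm⁴.
Hole 1 (subtracted): ⌀0.8, A = 0.50265 cm², y = 1 cm, Ī = 0.020106 cm⁴.
Hole 2 (subtracted): ⌀0.8, A = 0.50265 cm², y = 1 cm, Ī = 0.020106 cm⁴.
Hole 3 (subtracted): ⌀0.8, A = 0.50265 cm², y = 1 cm, Ī = 0.020106 cm⁴.
By symmetry the centroid is at mid-height, ȳ = 1 cm.
All pieces are centred on the horizontal axis through the centroid, so I = ΣĪ (holes subtracted) = 9.273 cm⁴.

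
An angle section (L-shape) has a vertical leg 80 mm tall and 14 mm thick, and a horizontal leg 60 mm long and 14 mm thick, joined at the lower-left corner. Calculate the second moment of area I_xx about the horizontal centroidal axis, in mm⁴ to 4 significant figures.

Break the section into simple shapes (no overlaps), measuring from the bottom-left corner of the bounding box.
Vertical leg: 14 × 80, A = 1 120 mm², y = 40 mm, Ī = 597 333 mm⁴.
Horizontal leg (remainder): 46 × 14, A = 644 mm², y = 7 mm, Ī = 10518.7 mm⁴.
Centroid: ȳ = ΣA·y / ΣA = 27.9524 mm.
Transfer each piece to the horizontal centroidal axis using Ī + A·d² with d = y − 27.9524:
  vertical leg: d = 12.0476 mm → contributes +759 896 mm⁴
  horizontal leg (remainder): d = -20.9524 mm → contributes +293 236 mm⁴
Total I = 1 053 132 mm⁴.

I_xx ≈ 1.053 × 10⁶ mm⁴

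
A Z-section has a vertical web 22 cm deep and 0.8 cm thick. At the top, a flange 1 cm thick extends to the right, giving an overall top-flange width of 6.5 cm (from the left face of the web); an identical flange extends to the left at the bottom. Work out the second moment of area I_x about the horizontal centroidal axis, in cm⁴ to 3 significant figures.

Treat the section as a set of non-overlapping primitives; coordinates are from the bounding-box lower-left.
Web: 0.8 × 22, A = 17.6 cm², y = 11 cm, Ī = 709.87 cm⁴.
Top flange (beyond web): 5.7 × 1, A = 5.7 cm², y = 21.5 cm, Ī = 0.475 cm⁴.
Bottom flange (beyond web): 5.7 × 1, A = 5.7 cm², y = 0.5 cm, Ī = 0.475 cm⁴.
Centroid: ȳ = ΣA·y / ΣA = 11 cm.
Transfer each piece to the horizontal centroidal axis using Ī + A·d² with d = y − 11:
  web: d = 0 cm → contributes +709.87 cm⁴
  top flange (beyond web): d = 10.5 cm → contributes +628.9 cm⁴
  bottom flange (beyond web): d = -10.5 cm → contributes +628.9 cm⁴
Total I = 1967.7 cm⁴.

I_x ≈ 1970 cm⁴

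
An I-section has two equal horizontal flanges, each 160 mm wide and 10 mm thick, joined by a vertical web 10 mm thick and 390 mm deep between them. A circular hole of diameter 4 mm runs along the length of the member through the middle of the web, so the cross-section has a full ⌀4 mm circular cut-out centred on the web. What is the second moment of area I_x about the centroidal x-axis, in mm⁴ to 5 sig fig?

I_x ≈ 1.7746 × 10⁸ mm⁴

Split into non-overlapping primitives; take the origin at the lower-left of the bounding box.
Bottom flange: 160 × 10, A = 1 600 mm², y = 5 mm, Ī = 13333.33 mm⁴.
Web: 10 × 390, A = 3 900 mm², y = 205 mm, Ī = 49 432 500 mm⁴.
Top flange: 160 × 10, A = 1 600 mm², y = 405 mm, Ī = 13333.33 mm⁴.
Hole (subtracted): ⌀4, A = 12.56637 mm², y = 205 mm, Ī = 12.56637 mm⁴.
By symmetry the centroid is at mid-height, ȳ = 205 mm.
Transfer each piece to the centroidal x-axis using Ī + A·d² with d = y − 205:
  bottom flange: d = -200 mm → contributes +64 013 333 mm⁴
  web: d = 0 mm → contributes +49 432 500 mm⁴
  top flange: d = 200 mm → contributes +64 013 333 mm⁴
  hole: d = 0 mm → contributes −12.56637 mm⁴
Total I = 177 459 154 mm⁴.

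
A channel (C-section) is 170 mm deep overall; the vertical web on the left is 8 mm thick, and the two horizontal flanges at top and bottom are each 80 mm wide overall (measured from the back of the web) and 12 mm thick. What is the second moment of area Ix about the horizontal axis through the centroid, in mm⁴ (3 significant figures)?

Decompose the section into non-overlapping parts with the origin at the bottom-left of its bounding rectangle.
Web: 8 × 170, A = 1 360 mm², y = 85 mm, Ī = 3 275 333 mm⁴.
Top flange (beyond web): 72 × 12, A = 864 mm², y = 164 mm, Ī = 10 368 mm⁴.
Bottom flange (beyond web): 72 × 12, A = 864 mm², y = 6 mm, Ī = 10 368 mm⁴.
By symmetry the centroid is at mid-height, ȳ = 85 mm.
Transfer each piece to the horizontal axis through the centroid using Ī + A·d² with d = y − 85:
  web: d = 0 mm → contributes +3 275 333 mm⁴
  top flange (beyond web): d = 79 mm → contributes +5 402 592 mm⁴
  bottom flange (beyond web): d = -79 mm → contributes +5 402 592 mm⁴
Total I = 14 080 517 mm⁴.

Ix ≈ 1.41 × 10⁷ mm⁴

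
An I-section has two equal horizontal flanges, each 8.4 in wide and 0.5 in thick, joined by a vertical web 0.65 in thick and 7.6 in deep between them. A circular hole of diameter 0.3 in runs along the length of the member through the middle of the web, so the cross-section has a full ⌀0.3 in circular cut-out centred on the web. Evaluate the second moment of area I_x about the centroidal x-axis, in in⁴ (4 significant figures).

Split into non-overlapping primitives; take the origin at the lower-left of the bounding box.
Bottom flange: 8.4 × 0.5, A = 4.2 in², y = 0.25 in, Ī = 0.0875 in⁴.
Web: 0.65 × 7.6, A = 4.94 in², y = 4.3 in, Ī = 23.7779 in⁴.
Top flange: 8.4 × 0.5, A = 4.2 in², y = 8.35 in, Ī = 0.0875 in⁴.
Hole (subtracted): ⌀0.3, A = 0.0706858 in², y = 4.3 in, Ī = 0.000397608 in⁴.
By symmetry the centroid is at mid-height, ȳ = 4.3 in.
Transfer each piece to the centroidal x-axis using Ī + A·d² with d = y − 4.3:
  bottom flange: d = -4.05 in → contributes +68.978 in⁴
  web: d = 0 in → contributes +23.7779 in⁴
  top flange: d = 4.05 in → contributes +68.978 in⁴
  hole: d = 0 in → contributes −0.000397608 in⁴
Total I = 161.733 in⁴.

I_x ≈ 161.7 in⁴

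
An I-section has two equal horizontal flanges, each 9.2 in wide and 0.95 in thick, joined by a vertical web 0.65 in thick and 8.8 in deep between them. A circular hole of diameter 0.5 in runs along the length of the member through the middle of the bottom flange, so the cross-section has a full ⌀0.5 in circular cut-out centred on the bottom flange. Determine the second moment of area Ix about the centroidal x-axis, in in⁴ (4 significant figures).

Split into non-overlapping primitives; take the origin at the lower-left of the bounding box.
Bottom flange: 9.2 × 0.95, A = 8.74 in², y = 0.475 in, Ī = 0.657321 in⁴.
Web: 0.65 × 8.8, A = 5.72 in², y = 5.35 in, Ī = 36.9131 in⁴.
Top flange: 9.2 × 0.95, A = 8.74 in², y = 10.225 in, Ī = 0.657321 in⁴.
Hole (subtracted): ⌀0.5, A = 0.19635 in², y = 0.475 in, Ī = 0.00306796 in⁴.
Centroid: ȳ = ΣA·y / ΣA = 5.39161 in.
Transfer each piece to the centroidal x-axis using Ī + A·d² with d = y − 5.39161:
  bottom flange: d = -4.91661 in → contributes +211.93 in⁴
  web: d = -0.041611 in → contributes +36.923 in⁴
  top flange: d = 4.83339 in → contributes +204.838 in⁴
  hole: d = -4.91661 in → contributes −4.74944 in⁴
Total I = 448.942 in⁴.

Ix ≈ 448.9 in⁴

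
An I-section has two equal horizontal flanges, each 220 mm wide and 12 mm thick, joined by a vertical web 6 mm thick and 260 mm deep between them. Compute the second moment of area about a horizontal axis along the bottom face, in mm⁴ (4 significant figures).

I_base ≈ 2.444 × 10⁸ mm⁴

Break the section into simple shapes (no overlaps), measuring from the bottom-left corner of the bounding box.
Bottom flange: 220 × 12, A = 2 640 mm², y = 6 mm, Ī = 31 680 mm⁴.
Web: 6 × 260, A = 1 560 mm², y = 142 mm, Ī = 8 788 000 mm⁴.
Top flange: 220 × 12, A = 2 640 mm², y = 278 mm, Ī = 31 680 mm⁴.
Transfer each piece to the base of the section using Ī + A·d² with d = y − 0:
  bottom flange: d = 6 mm → contributes +126 720 mm⁴
  web: d = 142 mm → contributes +40 243 840 mm⁴
  top flange: d = 278 mm → contributes +204 061 440 mm⁴
Total I = 244 432 000 mm⁴.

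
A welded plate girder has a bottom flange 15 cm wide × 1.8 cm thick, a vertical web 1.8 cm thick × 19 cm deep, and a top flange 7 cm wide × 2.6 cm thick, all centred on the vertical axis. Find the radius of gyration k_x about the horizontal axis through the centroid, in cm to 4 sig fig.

k_x ≈ 8.693 cm

Treat the section as a set of non-overlapping primitives; coordinates are from the bounding-box lower-left.
Bottom plate: 15 × 1.8, A = 27 cm², y = 0.9 cm, Ī = 7.29 cm⁴.
Web plate: 1.8 × 19, A = 34.2 cm², y = 11.3 cm, Ī = 1028.85 cm⁴.
Top plate: 7 × 2.6, A = 18.2 cm², y = 22.1 cm, Ī = 10.2527 cm⁴.
Centroid: ȳ = ΣA·y / ΣA = 10.239 cm.
Transfer each piece to the horizontal axis through the centroid using Ī + A·d² with d = y − 10.239:
  bottom plate: d = -9.33904 cm → contributes +2362.17 cm⁴
  web plate: d = 1.06096 cm → contributes +1067.35 cm⁴
  top plate: d = 11.861 cm → contributes +2570.67 cm⁴
Total I = 6000.19 cm⁴.
Radius of gyration: k = √(I/A) = √(6000.19 / 79.4) = 8.69305 cm.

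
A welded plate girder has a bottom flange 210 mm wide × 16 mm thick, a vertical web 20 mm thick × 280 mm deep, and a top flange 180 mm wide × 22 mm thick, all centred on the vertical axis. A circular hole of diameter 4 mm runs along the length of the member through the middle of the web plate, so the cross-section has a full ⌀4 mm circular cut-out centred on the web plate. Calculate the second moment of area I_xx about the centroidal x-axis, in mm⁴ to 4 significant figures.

I_xx ≈ 1.999 × 10⁸ mm⁴

Break the section into simple shapes (no overlaps), measuring from the bottom-left corner of the bounding box.
Bottom plate: 210 × 16, A = 3 360 mm², y = 8 mm, Ī = 71 680 mm⁴.
Web plate: 20 × 280, A = 5 600 mm², y = 156 mm, Ī = 36 586 667 mm⁴.
Top plate: 180 × 22, A = 3 960 mm², y = 307 mm, Ī = 159 720 mm⁴.
Hole (subtracted): ⌀4, A = 12.5664 mm², y = 156 mm, Ī = 12.5664 mm⁴.
Centroid: ȳ = ΣA·y / ΣA = 163.8 mm.
Transfer each piece to the centroidal x-axis using Ī + A·d² with d = y − 163.8:
  bottom plate: d = -155.8 mm → contributes +81 631 274 mm⁴
  web plate: d = -7.80016 mm → contributes +36 927 384 mm⁴
  top plate: d = 143.2 mm → contributes +81 364 253 mm⁴
  hole: d = -7.80016 mm → contributes −777.135 mm⁴
Total I = 199 922 134 mm⁴.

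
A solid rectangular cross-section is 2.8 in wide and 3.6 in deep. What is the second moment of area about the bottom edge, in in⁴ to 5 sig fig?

The section: 2.8 × 3.6, A = 10.08 in², y = 1.8 in, Ī = 10.8864 in⁴.
Transfer it to a horizontal axis along the bottom face using Ī + A·d² with d = y − 0:
  the section: d = 1.8 in → contributes +43.5456 in⁴
Total I = 43.5456 in⁴.

I_base ≈ 43.546 in⁴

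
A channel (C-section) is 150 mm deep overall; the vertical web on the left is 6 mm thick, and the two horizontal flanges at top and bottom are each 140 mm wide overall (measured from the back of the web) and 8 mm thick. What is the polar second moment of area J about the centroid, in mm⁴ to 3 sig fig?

Decompose the section into non-overlapping parts with the origin at the bottom-left of its bounding rectangle.
Web: 6 × 150, A = 900 mm², y = 75 mm, Ī = 1 687 500 mm⁴.
Top flange (beyond web): 134 × 8, A = 1 072 mm², y = 146 mm, Ī = 5717.3 mm⁴.
Bottom flange (beyond web): 134 × 8, A = 1 072 mm², y = 4 mm, Ī = 5717.3 mm⁴.
By symmetry the centroid is at mid-height, ȳ = 75 mm.
Transfer each piece to the centroidal x-axis using Ī + A·d² with d = y − 75:
  web: d = 0 mm → contributes +1 687 500 mm⁴
  top flange (beyond web): d = 71 mm → contributes +5 409 669 mm⁴
  bottom flange (beyond web): d = -71 mm → contributes +5 409 669 mm⁴
Total I = 12 506 839 mm⁴.
For the y-axis: x̄ = 52.304 mm.
Repeating about the centroidal y-axis gives I_y = 6 316 962 mm⁴.
Polar second moment: J = I_x + I_y = 18 823 801 mm⁴.

J ≈ 1.88 × 10⁷ mm⁴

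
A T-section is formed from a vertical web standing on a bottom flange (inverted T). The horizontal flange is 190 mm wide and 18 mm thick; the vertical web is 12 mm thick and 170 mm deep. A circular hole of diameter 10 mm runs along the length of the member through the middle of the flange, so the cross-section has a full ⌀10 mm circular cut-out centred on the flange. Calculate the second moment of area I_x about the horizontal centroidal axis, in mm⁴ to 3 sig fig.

I_x ≈ 1.62 × 10⁷ mm⁴

Decompose the section into non-overlapping parts with the origin at the bottom-left of its bounding rectangle.
Flange: 190 × 18, A = 3 420 mm², y = 9 mm, Ī = 92 340 mm⁴.
Web: 12 × 170, A = 2 040 mm², y = 103 mm, Ī = 4 913 000 mm⁴.
Hole (subtracted): ⌀10, A = 78.54 mm², y = 9 mm, Ī = 490.87 mm⁴.
Centroid: ȳ = ΣA·y / ΣA = 44.633 mm.
Transfer each piece to the horizontal centroidal axis using Ī + A·d² with d = y − 44.633:
  flange: d = -35.633 mm → contributes +4 434 861 mm⁴
  web: d = 58.367 mm → contributes +11 862 574 mm⁴
  hole: d = -35.633 mm → contributes −100 216 mm⁴
Total I = 16 197 218 mm⁴.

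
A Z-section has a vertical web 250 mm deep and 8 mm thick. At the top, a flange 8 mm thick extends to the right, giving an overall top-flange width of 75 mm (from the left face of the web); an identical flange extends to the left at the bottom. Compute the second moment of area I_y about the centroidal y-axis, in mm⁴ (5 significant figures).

Decompose the section into non-overlapping parts with the origin at the bottom-left of its bounding rectangle.
Web: 8 × 250, A = 2 000 mm², x = 71 mm, Ī = 10666.67 mm⁴.
Top flange (beyond web): 67 × 8, A = 536 mm², x = 108.5 mm, Ī = 200508.7 mm⁴.
Bottom flange (beyond web): 67 × 8, A = 536 mm², x = 33.5 mm, Ī = 200508.7 mm⁴.
Centroid: x̄ = ΣA·x / ΣA = 71 mm.
Transfer each piece to the centroidal y-axis using Ī + A·d² with d = x − 71:
  web: d = 0 mm → contributes +10666.67 mm⁴
  top flange (beyond web): d = 37.5 mm → contributes +954258.7 mm⁴
  bottom flange (beyond web): d = -37.5 mm → contributes +954258.7 mm⁴
Total I = 1 919 184 mm⁴.

I_y ≈ 1.9192 × 10⁶ mm⁴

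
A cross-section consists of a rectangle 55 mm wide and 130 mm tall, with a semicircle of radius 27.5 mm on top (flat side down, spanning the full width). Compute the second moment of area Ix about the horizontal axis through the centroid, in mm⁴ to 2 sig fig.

Decompose the section into non-overlapping parts with the origin at the bottom-left of its bounding rectangle.
Rectangular body: 55 × 130, A = 7 150 mm², y = 65 mm, Ī = 10 069 583 mm⁴.
Semicircular cap: semicircle r = 27.5, A = 1 188 mm², y = 141.7 mm, Ī = 62 772 mm⁴.
Centroid: ȳ = ΣA·y / ΣA = 75.92 mm.
Transfer each piece to the horizontal axis through the centroid using Ī + A·d² with d = y − 75.92:
  rectangular body: d = -10.92 mm → contributes +10 922 739 mm⁴
  semicircular cap: d = 65.75 mm → contributes +5 197 870 mm⁴
Total I = 16 120 609 mm⁴.

Ix ≈ 1.6 × 10⁷ mm⁴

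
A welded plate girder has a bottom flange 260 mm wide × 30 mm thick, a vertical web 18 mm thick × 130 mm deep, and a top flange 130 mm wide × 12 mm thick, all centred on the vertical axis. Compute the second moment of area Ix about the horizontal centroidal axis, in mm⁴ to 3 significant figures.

Ix ≈ 3.92 × 10⁷ mm⁴

Break the section into simple shapes (no overlaps), measuring from the bottom-left corner of the bounding box.
Bottom plate: 260 × 30, A = 7 800 mm², y = 15 mm, Ī = 585 000 mm⁴.
Web plate: 18 × 130, A = 2 340 mm², y = 95 mm, Ī = 3 295 500 mm⁴.
Top plate: 130 × 12, A = 1 560 mm², y = 166 mm, Ī = 18 720 mm⁴.
Centroid: ȳ = ΣA·y / ΣA = 51.133 mm.
Transfer each piece to the horizontal centroidal axis using Ī + A·d² with d = y − 51.133:
  bottom plate: d = -36.133 mm → contributes +10 768 819 mm⁴
  web plate: d = 43.867 mm → contributes +7 798 326 mm⁴
  top plate: d = 114.87 mm → contributes +20 601 908 mm⁴
Total I = 39 169 052 mm⁴.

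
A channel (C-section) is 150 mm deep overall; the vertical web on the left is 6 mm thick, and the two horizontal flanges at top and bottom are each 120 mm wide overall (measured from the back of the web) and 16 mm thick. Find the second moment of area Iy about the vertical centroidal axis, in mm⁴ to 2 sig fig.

Break the section into simple shapes (no overlaps), measuring from the bottom-left corner of the bounding box.
Web: 6 × 150, A = 900 mm², x = 3 mm, Ī = 2 700 mm⁴.
Top flange (beyond web): 114 × 16, A = 1 824 mm², x = 63 mm, Ī = 1 975 392 mm⁴.
Bottom flange (beyond web): 114 × 16, A = 1 824 mm², x = 63 mm, Ī = 1 975 392 mm⁴.
Centroid: x̄ = ΣA·x / ΣA = 51.13 mm.
Transfer each piece to the vertical centroidal axis using Ī + A·d² with d = x − 51.13:
  web: d = -48.13 mm → contributes +2 087 257 mm⁴
  top flange (beyond web): d = 11.87 mm → contributes +2 232 533 mm⁴
  bottom flange (beyond web): d = 11.87 mm → contributes +2 232 533 mm⁴
Total I = 6 552 323 mm⁴.

Iy ≈ 6.6 × 10⁶ mm⁴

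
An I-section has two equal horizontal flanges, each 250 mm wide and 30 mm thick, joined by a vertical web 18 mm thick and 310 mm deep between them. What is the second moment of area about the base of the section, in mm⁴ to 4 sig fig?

I_base ≈ 1.184 × 10⁹ mm⁴

Decompose the section into non-overlapping parts with the origin at the bottom-left of its bounding rectangle.
Bottom flange: 250 × 30, A = 7 500 mm², y = 15 mm, Ī = 562 500 mm⁴.
Web: 18 × 310, A = 5 580 mm², y = 185 mm, Ī = 44 686 500 mm⁴.
Top flange: 250 × 30, A = 7 500 mm², y = 355 mm, Ī = 562 500 mm⁴.
Transfer each piece to a horizontal axis along the bottom face using Ī + A·d² with d = y − 0:
  bottom flange: d = 15 mm → contributes +2 250 000 mm⁴
  web: d = 185 mm → contributes +235 662 000 mm⁴
  top flange: d = 355 mm → contributes +945 750 000 mm⁴
Total I = 1 183 662 000 mm⁴.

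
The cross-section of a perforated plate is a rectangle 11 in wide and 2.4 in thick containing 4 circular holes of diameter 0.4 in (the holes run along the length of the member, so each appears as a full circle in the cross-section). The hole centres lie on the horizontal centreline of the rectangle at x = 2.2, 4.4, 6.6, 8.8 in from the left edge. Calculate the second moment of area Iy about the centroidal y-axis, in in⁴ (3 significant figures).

Split into non-overlapping primitives; take the origin at the lower-left of the bounding box.
Plate: 11 × 2.4, A = 26.4 in², x = 5.5 in, Ī = 266.2 in⁴.
Hole 1 (subtracted): ⌀0.4, A = 0.12566 in², x = 2.2 in, Ī = 0.0012566 in⁴.
Hole 2 (subtracted): ⌀0.4, A = 0.12566 in², x = 4.4 in, Ī = 0.0012566 in⁴.
Hole 3 (subtracted): ⌀0.4, A = 0.12566 in², x = 6.6 in, Ī = 0.0012566 in⁴.
Hole 4 (subtracted): ⌀0.4, A = 0.12566 in², x = 8.8 in, Ī = 0.0012566 in⁴.
By symmetry the centroid is at mid-width, x̄ = 5.5 in.
Transfer each piece to the centroidal y-axis using Ī + A·d² with d = x − 5.5:
  plate: d = 0 in → contributes +266.2 in⁴
  hole 1: d = -3.3 in → contributes −1.3697 in⁴
  hole 2: d = -1.1 in → contributes −0.15331 in⁴
  hole 3: d = 1.1 in → contributes −0.15331 in⁴
  hole 4: d = 3.3 in → contributes −1.3697 in⁴
Total I = 263.15 in⁴.

Iy ≈ 263 in⁴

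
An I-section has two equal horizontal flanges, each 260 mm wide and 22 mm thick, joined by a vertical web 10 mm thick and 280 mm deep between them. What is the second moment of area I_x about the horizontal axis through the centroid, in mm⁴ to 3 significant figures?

Break the section into simple shapes (no overlaps), measuring from the bottom-left corner of the bounding box.
Bottom flange: 260 × 22, A = 5 720 mm², y = 11 mm, Ī = 230 707 mm⁴.
Web: 10 × 280, A = 2 800 mm², y = 162 mm, Ī = 18 293 333 mm⁴.
Top flange: 260 × 22, A = 5 720 mm², y = 313 mm, Ī = 230 707 mm⁴.
By symmetry the centroid is at mid-height, ȳ = 162 mm.
Transfer each piece to the horizontal axis through the centroid using Ī + A·d² with d = y − 162:
  bottom flange: d = -151 mm → contributes +130 652 427 mm⁴
  web: d = 0 mm → contributes +18 293 333 mm⁴
  top flange: d = 151 mm → contributes +130 652 427 mm⁴
Total I = 279 598 187 mm⁴.

I_x ≈ 2.80 × 10⁸ mm⁴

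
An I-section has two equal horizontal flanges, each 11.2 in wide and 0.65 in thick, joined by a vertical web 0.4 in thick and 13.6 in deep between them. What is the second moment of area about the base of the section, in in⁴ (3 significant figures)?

Break the section into simple shapes (no overlaps), measuring from the bottom-left corner of the bounding box.
Bottom flange: 11.2 × 0.65, A = 7.28 in², y = 0.325 in, Ī = 0.25632 in⁴.
Web: 0.4 × 13.6, A = 5.44 in², y = 7.45 in, Ī = 83.849 in⁴.
Top flange: 11.2 × 0.65, A = 7.28 in², y = 14.575 in, Ī = 0.25632 in⁴.
Transfer each piece to the bottom edge using Ī + A·d² with d = y − 0:
  bottom flange: d = 0.325 in → contributes +1.0253 in⁴
  web: d = 7.45 in → contributes +385.78 in⁴
  top flange: d = 14.575 in → contributes +1546.8 in⁴
Total I = 1933.6 in⁴.

I_base ≈ 1930 in⁴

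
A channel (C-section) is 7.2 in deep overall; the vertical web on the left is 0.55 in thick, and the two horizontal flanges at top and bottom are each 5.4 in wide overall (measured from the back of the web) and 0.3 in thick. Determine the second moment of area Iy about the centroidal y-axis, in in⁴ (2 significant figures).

Treat the section as a set of non-overlapping primitives; coordinates are from the bounding-box lower-left.
Web: 0.55 × 7.2, A = 3.96 in², x = 0.275 in, Ī = 0.09983 in⁴.
Top flange (beyond web): 4.85 × 0.3, A = 1.455 in², x = 2.975 in, Ī = 2.852 in⁴.
Bottom flange (beyond web): 4.85 × 0.3, A = 1.455 in², x = 2.975 in, Ī = 2.852 in⁴.
Centroid: x̄ = ΣA·x / ΣA = 1.419 in.
Transfer each piece to the centroidal y-axis using Ī + A·d² with d = x − 1.419:
  web: d = -1.144 in → contributes +5.279 in⁴
  top flange (beyond web): d = 1.556 in → contributes +6.376 in⁴
  bottom flange (beyond web): d = 1.556 in → contributes +6.376 in⁴
Total I = 18.03 in⁴.

Iy ≈ 18 in⁴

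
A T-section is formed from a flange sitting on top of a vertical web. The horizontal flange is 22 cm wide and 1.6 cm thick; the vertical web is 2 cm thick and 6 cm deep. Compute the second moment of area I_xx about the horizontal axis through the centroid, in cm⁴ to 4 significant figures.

I_xx ≈ 172.7 cm⁴

Treat the section as a set of non-overlapping primitives; coordinates are from the bounding-box lower-left.
Flange: 22 × 1.6, A = 35.2 cm², y = 6.8 cm, Ī = 7.50933 cm⁴.
Web: 2 × 6, A = 12 cm², y = 3 cm, Ī = 36 cm⁴.
Centroid: ȳ = ΣA·y / ΣA = 5.8339 cm.
Transfer each piece to the horizontal axis through the centroid using Ī + A·d² with d = y − 5.8339:
  flange: d = 0.966102 cm → contributes +40.3633 cm⁴
  web: d = -2.8339 cm → contributes +132.372 cm⁴
Total I = 172.735 cm⁴.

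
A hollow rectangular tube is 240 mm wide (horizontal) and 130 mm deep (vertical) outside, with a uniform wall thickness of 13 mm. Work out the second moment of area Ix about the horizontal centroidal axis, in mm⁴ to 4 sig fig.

Ix ≈ 2.388 × 10⁷ mm⁴

Treat the section as a set of non-overlapping primitives; coordinates are from the bounding-box lower-left.
Outer rectangle: 240 × 130, A = 31 200 mm², y = 65 mm, Ī = 43 940 000 mm⁴.
Inner void (subtracted): 214 × 104, A = 22 256 mm², y = 65 mm, Ī = 20 060 075 mm⁴.
By symmetry the centroid is at mid-height, ȳ = 65 mm.
All pieces are centred on the horizontal centroidal axis, so I = ΣĪ (holes subtracted) = 23 879 925 mm⁴.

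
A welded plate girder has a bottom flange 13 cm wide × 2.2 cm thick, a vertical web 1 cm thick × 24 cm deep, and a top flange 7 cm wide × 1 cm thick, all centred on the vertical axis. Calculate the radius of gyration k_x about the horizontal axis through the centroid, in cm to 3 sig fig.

k_x ≈ 9.85 cm

Treat the section as a set of non-overlapping primitives; coordinates are from the bounding-box lower-left.
Bottom plate: 13 × 2.2, A = 28.6 cm², y = 1.1 cm, Ī = 11.535 cm⁴.
Web plate: 1 × 24, A = 24 cm², y = 14.2 cm, Ī = 1 152 cm⁴.
Top plate: 7 × 1, A = 7 cm², y = 26.7 cm, Ī = 0.58333 cm⁴.
Centroid: ȳ = ΣA·y / ΣA = 9.3819 cm.
Transfer each piece to the horizontal axis through the centroid using Ī + A·d² with d = y − 9.3819:
  bottom plate: d = -8.2819 cm → contributes +1973.2 cm⁴
  web plate: d = 4.8181 cm → contributes +1709.1 cm⁴
  top plate: d = 17.318 cm → contributes +2 100 cm⁴
Total I = 5782.3 cm⁴.
Radius of gyration: k = √(I/A) = √(5782.3 / 59.6) = 9.8498 cm.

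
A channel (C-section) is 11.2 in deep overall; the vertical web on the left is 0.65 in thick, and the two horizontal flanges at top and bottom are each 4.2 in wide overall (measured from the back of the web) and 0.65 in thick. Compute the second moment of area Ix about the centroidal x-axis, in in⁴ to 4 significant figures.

Break the section into simple shapes (no overlaps), measuring from the bottom-left corner of the bounding box.
Web: 0.65 × 11.2, A = 7.28 in², y = 5.6 in, Ī = 76.1003 in⁴.
Top flange (beyond web): 3.55 × 0.65, A = 2.3075 in², y = 10.875 in, Ī = 0.0812432 in⁴.
Bottom flange (beyond web): 3.55 × 0.65, A = 2.3075 in², y = 0.325 in, Ī = 0.0812432 in⁴.
By symmetry the centroid is at mid-height, ȳ = 5.6 in.
Transfer each piece to the centroidal x-axis using Ī + A·d² with d = y − 5.6:
  web: d = 0 in → contributes +76.1003 in⁴
  top flange (beyond web): d = 5.275 in → contributes +64.2889 in⁴
  bottom flange (beyond web): d = -5.275 in → contributes +64.2889 in⁴
Total I = 204.678 in⁴.

Ix ≈ 204.7 in⁴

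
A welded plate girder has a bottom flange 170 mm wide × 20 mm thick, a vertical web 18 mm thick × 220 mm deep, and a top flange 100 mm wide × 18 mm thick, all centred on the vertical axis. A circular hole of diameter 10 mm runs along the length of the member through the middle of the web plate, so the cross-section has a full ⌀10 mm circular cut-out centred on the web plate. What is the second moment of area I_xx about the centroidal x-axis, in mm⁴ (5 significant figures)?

I_xx ≈ 8.6448 × 10⁷ mm⁴

Decompose the section into non-overlapping parts with the origin at the bottom-left of its bounding rectangle.
Bottom plate: 170 × 20, A = 3 400 mm², y = 10 mm, Ī = 113333.3 mm⁴.
Web plate: 18 × 220, A = 3 960 mm², y = 130 mm, Ī = 15 972 000 mm⁴.
Top plate: 100 × 18, A = 1 800 mm², y = 249 mm, Ī = 48 600 mm⁴.
Hole (subtracted): ⌀10, A = 78.53982 mm², y = 130 mm, Ī = 490.8739 mm⁴.
Centroid: ȳ = ΣA·y / ΣA = 108.6598 mm.
Transfer each piece to the centroidal x-axis using Ī + A·d² with d = y − 108.6598:
  bottom plate: d = -98.65982 mm → contributes +33 208 117 mm⁴
  web plate: d = 21.34018 mm → contributes +17 775 397 mm⁴
  top plate: d = 140.3402 mm → contributes +35 500 259 mm⁴
  hole: d = 21.34018 mm → contributes −36258.17 mm⁴
Total I = 86 447 515 mm⁴.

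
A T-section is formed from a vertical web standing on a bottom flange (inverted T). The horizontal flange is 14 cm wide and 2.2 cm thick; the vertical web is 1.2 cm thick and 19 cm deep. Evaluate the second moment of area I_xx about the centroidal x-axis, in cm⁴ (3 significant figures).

I_xx ≈ 2170 cm⁴

Treat the section as a set of non-overlapping primitives; coordinates are from the bounding-box lower-left.
Flange: 14 × 2.2, A = 30.8 cm², y = 1.1 cm, Ī = 12.423 cm⁴.
Web: 1.2 × 19, A = 22.8 cm², y = 11.7 cm, Ī = 685.9 cm⁴.
Centroid: ȳ = ΣA·y / ΣA = 5.609 cm.
Transfer each piece to the centroidal x-axis using Ī + A·d² with d = y − 5.609:
  flange: d = -4.509 cm → contributes +638.61 cm⁴
  web: d = 6.091 cm → contributes +1531.8 cm⁴
Total I = 2170.4 cm⁴.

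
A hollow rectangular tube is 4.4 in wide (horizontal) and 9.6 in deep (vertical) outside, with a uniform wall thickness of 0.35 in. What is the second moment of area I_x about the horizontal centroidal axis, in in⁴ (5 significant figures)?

Decompose the section into non-overlapping parts with the origin at the bottom-left of its bounding rectangle.
Outer rectangle: 4.4 × 9.6, A = 42.24 in², y = 4.8 in, Ī = 324.4032 in⁴.
Inner void (subtracted): 3.7 × 8.9, A = 32.93 in², y = 4.8 in, Ī = 217.3654 in⁴.
By symmetry the centroid is at mid-height, ȳ = 4.8 in.
All pieces are centred on the horizontal centroidal axis, so I = ΣĪ (holes subtracted) = 107.0378 in⁴.

I_x ≈ 107.04 in⁴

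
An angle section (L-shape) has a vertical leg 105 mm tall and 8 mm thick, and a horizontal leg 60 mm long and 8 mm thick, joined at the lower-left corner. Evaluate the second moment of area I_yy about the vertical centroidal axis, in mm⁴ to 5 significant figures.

Decompose the section into non-overlapping parts with the origin at the bottom-left of its bounding rectangle.
Vertical leg: 8 × 105, A = 840 mm², x = 4 mm, Ī = 4 480 mm⁴.
Horizontal leg (remainder): 52 × 8, A = 416 mm², x = 34 mm, Ī = 93738.67 mm⁴.
Centroid: x̄ = ΣA·x / ΣA = 13.93631 mm.
Transfer each piece to the vertical centroidal axis using Ī + A·d² with d = x − 13.93631:
  vertical leg: d = -9.936306 mm → contributes +87413.34 mm⁴
  horizontal leg (remainder): d = 20.06369 mm → contributes +261200.2 mm⁴
Total I = 348613.6 mm⁴.

I_yy ≈ 3.4861 × 10⁵ mm⁴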